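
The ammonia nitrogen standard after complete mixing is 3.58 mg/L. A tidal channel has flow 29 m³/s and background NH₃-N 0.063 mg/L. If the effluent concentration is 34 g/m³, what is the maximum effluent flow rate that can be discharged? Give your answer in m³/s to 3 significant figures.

Mass balance at complete mixing: C_std·(Q_w + Q_r) = Q_w·C_e + Q_r·C_b.
Rearranging, Q_w = Q_r·(C_std − C_b)/(C_e − C_std) = 29·(3.58 − 0.063) / (34 − 3.58) = 3.353 m³/s.

3.35 m³/s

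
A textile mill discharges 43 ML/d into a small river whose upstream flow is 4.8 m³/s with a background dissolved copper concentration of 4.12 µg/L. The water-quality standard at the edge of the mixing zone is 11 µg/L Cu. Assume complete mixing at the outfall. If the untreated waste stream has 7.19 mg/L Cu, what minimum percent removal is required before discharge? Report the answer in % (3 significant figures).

98.9 %

43 ML/d = 0.4977 m³/s.
4.12 µg/L = 0.00412 mg/L.
11 µg/L = 0.011 mg/L.
Mass balance: 0.011·5.298 = 0.4977·Cₑ + 4.8·0.00412.
Cₑ = (0.05827 − 0.01978) / 0.4977 = 0.07736 mg/L.
Required removal = 1 − 0.07736/7.19 = 98.92 %.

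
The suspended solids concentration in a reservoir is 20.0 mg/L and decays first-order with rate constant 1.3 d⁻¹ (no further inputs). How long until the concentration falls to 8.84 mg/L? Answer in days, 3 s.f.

0.628 d

t = ln(C₀/C)/k = ln(20.0/8.84)/1.3 = 0.8164/1.3 = 0.628 d.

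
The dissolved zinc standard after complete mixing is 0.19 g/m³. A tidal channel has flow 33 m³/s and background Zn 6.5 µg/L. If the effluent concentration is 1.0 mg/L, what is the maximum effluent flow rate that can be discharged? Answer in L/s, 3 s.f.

6.5 µg/L = 0.0065 mg/L.
Mass balance at complete mixing: C_std·(Q_w + Q_r) = Q_w·C_e + Q_r·C_b.
Rearranging, Q_w = Q_r·(C_std − C_b)/(C_e − C_std) = 33·(0.19 − 0.0065) / (1 − 0.19) = 7.476 m³/s.
= 7476 L/s.

7480 L/s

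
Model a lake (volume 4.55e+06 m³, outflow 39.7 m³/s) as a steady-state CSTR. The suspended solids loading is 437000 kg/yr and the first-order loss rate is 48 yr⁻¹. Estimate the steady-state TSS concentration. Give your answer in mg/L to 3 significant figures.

0.297 mg/L

Outflow Q = 39.7 m³/s × 3.156e+07 s/yr = 1.253e+09 m³/yr.
Steady-state CSTR mass balance: W = Q·C + k·V·C, so C = W/(Q + kV).
Q + kV = 1.253e+09 + 48·4.55e+06 = 1.471e+09 m³/yr.
C = 437000/1.471e+09 = 0.000297 kg/m³ = 0.297 mg/L.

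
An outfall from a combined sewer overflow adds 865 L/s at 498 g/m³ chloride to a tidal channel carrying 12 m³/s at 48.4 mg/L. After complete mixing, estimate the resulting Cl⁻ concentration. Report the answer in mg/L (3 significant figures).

865 L/s = 0.865 m³/s.
Flow-weighted mixing gives C = (0.865·498 + 12·48.4) / (0.865 + 12) = 1012/12.87 = 78.63 mg/L.

78.6 mg/L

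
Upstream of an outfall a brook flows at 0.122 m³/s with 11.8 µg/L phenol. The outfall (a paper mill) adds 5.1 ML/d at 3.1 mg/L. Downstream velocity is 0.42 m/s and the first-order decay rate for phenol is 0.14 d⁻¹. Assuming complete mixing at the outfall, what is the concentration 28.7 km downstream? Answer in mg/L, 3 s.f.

0.912 mg/L

5.1 ML/d = 0.05903 m³/s.
11.8 µg/L = 0.0118 mg/L.
After complete mixing, C₀ = (0.05903·3.1 + 0.122·0.0118) / 0.181 = 1.019 mg/L.
Travel time t = 2.87e+04 m / 0.42 m/s = 6.833e+04 s = 0.7909 d.
C = 1.019·exp(−0.14·0.7909) = 1.019·0.8952 = 0.912 mg/L.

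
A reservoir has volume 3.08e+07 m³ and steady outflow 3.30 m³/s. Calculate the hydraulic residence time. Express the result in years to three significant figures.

0.296 yr

Q = 3.30 m³/s × 3.156e+07 s/yr = 1.041e+08 m³/yr.
Hydraulic residence time τ = V/Q = 3.08e+07/1.041e+08 = 0.2958 yr.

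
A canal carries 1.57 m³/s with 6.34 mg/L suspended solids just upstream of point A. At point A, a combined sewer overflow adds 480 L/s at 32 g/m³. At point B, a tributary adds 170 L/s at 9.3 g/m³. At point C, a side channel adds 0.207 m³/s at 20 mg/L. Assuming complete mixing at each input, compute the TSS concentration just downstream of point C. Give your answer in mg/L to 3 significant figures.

480 L/s = 0.48 m³/s.
After input A: C = (1.57·6.34 + 0.48·32) / 2.05 = 12.35 mg/L.
170 L/s = 0.17 m³/s.
After input B: C = (2.05·12.35 + 0.17·9.3) / 2.22 = 12.11 mg/L.
After input C: C = (2.22·12.11 + 0.207·20) / 2.427 = 12.79 mg/L.

12.8 mg/L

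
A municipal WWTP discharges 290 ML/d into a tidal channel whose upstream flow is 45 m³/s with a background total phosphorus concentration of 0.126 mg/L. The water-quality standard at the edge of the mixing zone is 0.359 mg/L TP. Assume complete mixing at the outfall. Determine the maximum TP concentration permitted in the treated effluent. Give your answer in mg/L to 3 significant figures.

290 ML/d = 3.356 m³/s.
Mass balance: 0.359·48.36 = 3.356·Cₑ + 45·0.126.
Cₑ = (17.36 − 5.67) / 3.356 = 3.483 mg/L.

3.48 mg/L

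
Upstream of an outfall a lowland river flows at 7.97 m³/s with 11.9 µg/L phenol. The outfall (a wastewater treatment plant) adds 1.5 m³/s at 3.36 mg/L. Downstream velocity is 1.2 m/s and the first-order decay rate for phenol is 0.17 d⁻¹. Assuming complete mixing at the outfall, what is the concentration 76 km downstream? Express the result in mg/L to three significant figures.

0.479 mg/L

11.9 µg/L = 0.0119 mg/L.
After complete mixing, C₀ = (1.5·3.36 + 7.97·0.0119) / 9.47 = 0.5422 mg/L.
Travel time t = 7.6e+04 m / 1.2 m/s = 6.333e+04 s = 0.733 d.
C = 0.5422·exp(−0.17·0.733) = 0.5422·0.8828 = 0.4787 mg/L.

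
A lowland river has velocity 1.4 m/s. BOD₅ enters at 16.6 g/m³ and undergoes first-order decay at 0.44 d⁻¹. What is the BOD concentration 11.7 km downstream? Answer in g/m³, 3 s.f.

15.9 g/m³

Travel time t = 11.7 km / 1.4 m/s = 1.17e+04/1.4 = 8357 s = 0.09673 d.
First-order decay: C = 16.6·exp(−0.44·0.09673) = 16.6·0.9583 = 15.91 g/m³.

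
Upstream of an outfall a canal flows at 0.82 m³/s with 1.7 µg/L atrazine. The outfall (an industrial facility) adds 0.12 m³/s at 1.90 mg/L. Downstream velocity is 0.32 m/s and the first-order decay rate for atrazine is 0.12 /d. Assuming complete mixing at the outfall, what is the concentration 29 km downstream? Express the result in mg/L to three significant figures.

1.7 µg/L = 0.0017 mg/L.
After complete mixing, C₀ = (0.12·1.9 + 0.82·0.0017) / 0.94 = 0.244 mg/L.
Travel time t = 2.9e+04 m / 0.32 m/s = 9.062e+04 s = 1.049 d.
C = 0.244·exp(−0.12·1.049) = 0.244·0.8817 = 0.2152 mg/L.

0.215 mg/L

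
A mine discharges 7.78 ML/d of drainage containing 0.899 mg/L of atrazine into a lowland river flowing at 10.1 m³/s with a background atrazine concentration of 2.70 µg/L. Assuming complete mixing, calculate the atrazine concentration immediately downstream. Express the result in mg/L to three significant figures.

0.0106 mg/L

7.78 ML/d = 0.09005 m³/s.
2.70 µg/L = 0.0027 mg/L.
Conservation of mass across the mixing zone: C = (0.09005·0.899 + 10.1·0.0027) / (0.09005 + 10.1) = 0.1082/10.19 = 0.01062 mg/L.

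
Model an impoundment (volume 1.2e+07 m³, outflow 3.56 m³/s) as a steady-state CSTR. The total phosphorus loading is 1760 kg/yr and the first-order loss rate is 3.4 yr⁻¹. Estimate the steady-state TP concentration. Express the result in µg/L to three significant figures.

11.5 µg/L

Outflow Q = 3.56 m³/s × 3.156e+07 s/yr = 1.123e+08 m³/yr.
Steady-state CSTR mass balance: W = Q·C + k·V·C, so C = W/(Q + kV).
Q + kV = 1.123e+08 + 3.4·1.2e+07 = 1.531e+08 m³/yr.
C = 1760/1.531e+08 = 1.149e-05 kg/m³ = 0.01149 mg/L = 11.49 µg/L.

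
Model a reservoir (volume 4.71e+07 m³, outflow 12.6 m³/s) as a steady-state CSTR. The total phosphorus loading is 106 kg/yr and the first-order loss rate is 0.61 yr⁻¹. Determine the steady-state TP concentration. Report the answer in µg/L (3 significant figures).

Outflow Q = 12.6 m³/s × 3.156e+07 s/yr = 3.976e+08 m³/yr.
Steady-state CSTR mass balance: W = Q·C + k·V·C, so C = W/(Q + kV).
Q + kV = 3.976e+08 + 0.61·4.71e+07 = 4.264e+08 m³/yr.
C = 106/4.264e+08 = 2.486e-07 kg/m³ = 0.0002486 mg/L = 0.2486 µg/L.

0.249 µg/L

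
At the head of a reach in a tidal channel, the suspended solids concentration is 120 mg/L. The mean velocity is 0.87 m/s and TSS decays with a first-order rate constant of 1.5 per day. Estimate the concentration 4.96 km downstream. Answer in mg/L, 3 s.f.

109 mg/L

Travel time t = 4.96 km / 0.87 m/s = 4960/0.87 = 5701 s = 0.06599 d.
First-order decay: C = 120·exp(−1.5·0.06599) = 120·0.9058 = 108.7 mg/L.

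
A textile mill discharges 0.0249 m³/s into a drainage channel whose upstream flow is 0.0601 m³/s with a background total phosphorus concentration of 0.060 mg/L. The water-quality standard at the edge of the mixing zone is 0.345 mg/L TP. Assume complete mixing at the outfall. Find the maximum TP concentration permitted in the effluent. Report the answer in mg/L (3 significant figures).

1.03 mg/L

Mass balance: 0.345·0.085 = 0.0249·Cₑ + 0.0601·0.06.
Cₑ = (0.02932 − 0.003606) / 0.0249 = 1.033 mg/L.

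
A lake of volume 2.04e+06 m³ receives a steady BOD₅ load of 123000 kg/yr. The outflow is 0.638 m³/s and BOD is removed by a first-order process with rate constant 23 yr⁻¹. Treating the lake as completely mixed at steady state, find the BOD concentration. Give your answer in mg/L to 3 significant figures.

1.83 mg/L

Outflow Q = 0.638 m³/s × 3.156e+07 s/yr = 2.013e+07 m³/yr.
Steady-state CSTR mass balance: W = Q·C + k·V·C, so C = W/(Q + kV).
Q + kV = 2.013e+07 + 23·2.04e+06 = 6.705e+07 m³/yr.
C = 123000/6.705e+07 = 0.001834 kg/m³ = 1.834 mg/L.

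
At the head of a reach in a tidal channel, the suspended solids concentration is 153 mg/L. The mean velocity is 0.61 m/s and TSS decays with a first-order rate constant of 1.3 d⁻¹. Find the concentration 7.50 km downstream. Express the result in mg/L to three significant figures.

127 mg/L

Travel time t = 7.50 km / 0.61 m/s = 7500/0.61 = 1.23e+04 s = 0.1423 d.
First-order decay: C = 153·exp(−1.3·0.1423) = 153·0.8311 = 127.2 mg/L.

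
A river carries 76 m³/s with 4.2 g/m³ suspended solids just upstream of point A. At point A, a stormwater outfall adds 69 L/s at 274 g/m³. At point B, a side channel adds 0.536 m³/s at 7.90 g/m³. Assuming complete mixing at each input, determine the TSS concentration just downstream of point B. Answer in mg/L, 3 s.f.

4.47 mg/L

69 L/s = 0.069 m³/s.
After input A: C = (76·4.2 + 0.069·274) / 76.07 = 4.445 mg/L.
After input B: C = (76.07·4.445 + 0.536·7.9) / 76.61 = 4.469 mg/L.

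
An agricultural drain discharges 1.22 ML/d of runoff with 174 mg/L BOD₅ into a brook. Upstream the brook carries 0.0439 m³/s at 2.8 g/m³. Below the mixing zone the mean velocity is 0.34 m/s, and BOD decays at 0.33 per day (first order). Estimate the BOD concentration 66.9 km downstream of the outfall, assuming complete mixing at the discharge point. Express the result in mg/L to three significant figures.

21.0 mg/L

1.22 ML/d = 0.01412 m³/s.
After complete mixing, C₀ = (0.01412·174 + 0.0439·2.8) / 0.05802 = 44.46 mg/L.
Travel time t = 6.69e+04 m / 0.34 m/s = 1.968e+05 s = 2.277 d.
C = 44.46·exp(−0.33·2.277) = 44.46·0.4716 = 20.97 mg/L.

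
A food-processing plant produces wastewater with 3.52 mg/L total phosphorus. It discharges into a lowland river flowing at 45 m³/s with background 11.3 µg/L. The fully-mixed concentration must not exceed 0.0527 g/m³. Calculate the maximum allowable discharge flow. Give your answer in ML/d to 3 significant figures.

11.3 µg/L = 0.0113 mg/L.
Mass balance at complete mixing: C_std·(Q_w + Q_r) = Q_w·C_e + Q_r·C_b.
Rearranging, Q_w = Q_r·(C_std − C_b)/(C_e − C_std) = 45·(0.0527 − 0.0113) / (3.52 − 0.0527) = 0.5373 m³/s.
= 46.42 ML/d.

46.4 ML/d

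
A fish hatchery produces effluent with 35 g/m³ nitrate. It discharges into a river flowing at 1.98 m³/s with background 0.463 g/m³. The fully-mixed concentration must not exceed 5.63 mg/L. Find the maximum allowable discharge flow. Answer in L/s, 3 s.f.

Mass balance at complete mixing: C_std·(Q_w + Q_r) = Q_w·C_e + Q_r·C_b.
Rearranging, Q_w = Q_r·(C_std − C_b)/(C_e − C_std) = 1.98·(5.63 − 0.463) / (35 − 5.63) = 0.3483 m³/s.
= 348.3 L/s.

348 L/s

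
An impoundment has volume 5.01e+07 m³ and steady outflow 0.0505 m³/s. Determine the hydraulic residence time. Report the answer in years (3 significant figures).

31.4 yr

Q = 0.0505 m³/s × 3.156e+07 s/yr = 1.594e+06 m³/yr.
Hydraulic residence time τ = V/Q = 5.01e+07/1.594e+06 = 31.44 yr.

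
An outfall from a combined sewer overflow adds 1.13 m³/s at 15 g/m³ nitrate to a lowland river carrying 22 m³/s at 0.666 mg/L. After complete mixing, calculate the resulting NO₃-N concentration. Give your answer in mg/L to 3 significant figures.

By mass balance at complete mixing, C = (1.13·15 + 22·0.666) / (1.13 + 22) = 31.6/23.13 = 1.366 mg/L.

1.37 mg/L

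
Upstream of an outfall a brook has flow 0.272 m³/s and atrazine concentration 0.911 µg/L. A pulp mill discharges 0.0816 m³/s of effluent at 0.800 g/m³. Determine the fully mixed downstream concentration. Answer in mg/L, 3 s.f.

0.185 mg/L

0.911 µg/L = 0.000911 mg/L.
Conservation of mass across the mixing zone: C = (0.0816·0.8 + 0.272·0.000911) / (0.0816 + 0.272) = 0.06553/0.3536 = 0.1853 mg/L.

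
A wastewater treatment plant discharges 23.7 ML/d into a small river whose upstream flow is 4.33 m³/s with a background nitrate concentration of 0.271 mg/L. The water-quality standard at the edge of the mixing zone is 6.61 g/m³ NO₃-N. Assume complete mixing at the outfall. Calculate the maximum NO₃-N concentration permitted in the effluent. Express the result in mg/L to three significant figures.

23.7 ML/d = 0.2743 m³/s.
Mass balance: 6.61·4.604 = 0.2743·Cₑ + 4.33·0.271.
Cₑ = (30.43 − 1.173) / 0.2743 = 106.7 mg/L.

107 mg/L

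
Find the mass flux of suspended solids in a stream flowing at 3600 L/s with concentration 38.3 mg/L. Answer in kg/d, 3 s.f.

3600 L/s = 3.6 m³/s.
Mass flux = Q·C = 3.6 m³/s × 38.3 g/m³ = 137.9 g/s.
= 137.9 g/s × 86.4 = 1.191e+04 kg/d.

11900 kg/d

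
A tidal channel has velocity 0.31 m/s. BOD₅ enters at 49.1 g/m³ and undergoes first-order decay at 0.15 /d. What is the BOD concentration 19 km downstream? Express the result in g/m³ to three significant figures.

44.1 g/m³

Travel time t = 19 km / 0.31 m/s = 1.9e+04/0.31 = 6.129e+04 s = 0.7094 d.
First-order decay: C = 49.1·exp(−0.15·0.7094) = 49.1·0.8991 = 44.14 g/m³.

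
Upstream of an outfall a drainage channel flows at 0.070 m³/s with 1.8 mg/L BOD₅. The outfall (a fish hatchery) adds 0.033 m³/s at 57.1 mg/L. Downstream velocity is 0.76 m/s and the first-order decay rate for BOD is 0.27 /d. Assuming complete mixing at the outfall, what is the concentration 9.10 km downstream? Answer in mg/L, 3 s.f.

18.8 mg/L

After complete mixing, C₀ = (0.033·57.1 + 0.07·1.8) / 0.103 = 19.52 mg/L.
Travel time t = 9100 m / 0.76 m/s = 1.197e+04 s = 0.1386 d.
C = 19.52·exp(−0.27·0.1386) = 19.52·0.9633 = 18.8 mg/L.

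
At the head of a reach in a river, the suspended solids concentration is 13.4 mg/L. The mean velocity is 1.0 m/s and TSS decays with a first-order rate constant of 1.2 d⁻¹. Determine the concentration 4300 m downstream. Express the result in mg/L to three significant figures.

Travel time t = 4300 m / 1.0 m/s = 4300/1.0 = 4300 s = 0.04977 d.
First-order decay: C = 13.4·exp(−1.2·0.04977) = 13.4·0.942 = 12.62 mg/L.

12.6 mg/L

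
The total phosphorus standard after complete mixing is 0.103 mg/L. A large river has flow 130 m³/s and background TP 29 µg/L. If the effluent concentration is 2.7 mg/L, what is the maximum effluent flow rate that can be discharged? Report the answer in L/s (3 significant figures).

29 µg/L = 0.029 mg/L.
Mass balance at complete mixing: C_std·(Q_w + Q_r) = Q_w·C_e + Q_r·C_b.
Rearranging, Q_w = Q_r·(C_std − C_b)/(C_e − C_std) = 130·(0.103 − 0.029) / (2.7 − 0.103) = 3.704 m³/s.
= 3704 L/s.

3700 L/s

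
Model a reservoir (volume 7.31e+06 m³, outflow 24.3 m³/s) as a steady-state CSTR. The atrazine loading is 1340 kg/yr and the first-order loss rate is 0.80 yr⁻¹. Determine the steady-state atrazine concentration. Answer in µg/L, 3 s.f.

Outflow Q = 24.3 m³/s × 3.156e+07 s/yr = 7.668e+08 m³/yr.
Steady-state CSTR mass balance: W = Q·C + k·V·C, so C = W/(Q + kV).
Q + kV = 7.668e+08 + 0.80·7.31e+06 = 7.727e+08 m³/yr.
C = 1340/7.727e+08 = 1.734e-06 kg/m³ = 0.001734 mg/L = 1.734 µg/L.

1.73 µg/L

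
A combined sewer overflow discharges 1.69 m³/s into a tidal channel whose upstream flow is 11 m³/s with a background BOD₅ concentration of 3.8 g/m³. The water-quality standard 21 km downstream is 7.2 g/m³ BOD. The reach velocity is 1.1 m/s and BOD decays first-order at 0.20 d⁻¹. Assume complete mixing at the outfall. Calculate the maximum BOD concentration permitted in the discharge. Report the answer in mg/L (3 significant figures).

Travel time to the compliance point: t = 2.1e+04/1.1 = 1.909e+04 s = 0.221 d; decay factor exp(−0.20·0.221) = 0.9568.
So the concentration just after mixing may be at most 7.2/0.9568 = 7.525 mg/L.
Mass balance: 7.525·12.69 = 1.69·Cₑ + 11·3.8.
Cₑ = (95.5 − 41.8) / 1.69 = 31.77 mg/L.

31.8 mg/L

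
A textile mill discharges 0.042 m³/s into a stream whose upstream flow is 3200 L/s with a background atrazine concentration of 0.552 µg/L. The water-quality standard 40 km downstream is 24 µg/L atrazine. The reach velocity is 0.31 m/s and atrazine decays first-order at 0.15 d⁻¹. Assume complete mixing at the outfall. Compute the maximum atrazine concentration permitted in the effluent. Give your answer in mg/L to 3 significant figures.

2.28 mg/L

3200 L/s = 3.2 m³/s.
0.552 µg/L = 0.000552 mg/L.
24 µg/L = 0.024 mg/L.
Travel time to the compliance point: t = 4e+04/0.31 = 1.29e+05 s = 1.493 d; decay factor exp(−0.15·1.493) = 0.7993.
So the concentration just after mixing may be at most 0.024/0.7993 = 0.03003 mg/L.
Mass balance: 0.03003·3.242 = 0.042·Cₑ + 3.2·0.000552.
Cₑ = (0.09734 − 0.001766) / 0.042 = 2.276 mg/L.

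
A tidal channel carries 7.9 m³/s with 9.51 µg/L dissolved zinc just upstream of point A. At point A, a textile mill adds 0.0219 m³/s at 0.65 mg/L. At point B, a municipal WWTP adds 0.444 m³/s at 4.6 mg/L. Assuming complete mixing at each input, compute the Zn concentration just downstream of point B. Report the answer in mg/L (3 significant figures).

9.51 µg/L = 0.00951 mg/L.
After input A: C = (7.9·0.00951 + 0.0219·0.65) / 7.922 = 0.01128 mg/L.
After input B: C = (7.922·0.01128 + 0.444·4.6) / 8.366 = 0.2548 mg/L.

0.255 mg/L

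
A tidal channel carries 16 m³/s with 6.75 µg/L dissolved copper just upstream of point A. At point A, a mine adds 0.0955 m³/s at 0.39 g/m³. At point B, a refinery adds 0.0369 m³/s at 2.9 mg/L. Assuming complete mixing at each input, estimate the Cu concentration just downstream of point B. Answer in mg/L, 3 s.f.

0.0156 mg/L

6.75 µg/L = 0.00675 mg/L.
After input A: C = (16·0.00675 + 0.0955·0.39) / 16.1 = 0.009024 mg/L.
After input B: C = (16.1·0.009024 + 0.0369·2.9) / 16.13 = 0.01564 mg/L.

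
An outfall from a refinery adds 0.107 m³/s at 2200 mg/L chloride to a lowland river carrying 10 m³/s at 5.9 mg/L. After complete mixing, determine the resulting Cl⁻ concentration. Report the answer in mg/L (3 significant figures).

Flow-weighted mixing gives C = (0.107·2200 + 10·5.9) / (0.107 + 10) = 294.4/10.11 = 29.13 mg/L.

29.1 mg/L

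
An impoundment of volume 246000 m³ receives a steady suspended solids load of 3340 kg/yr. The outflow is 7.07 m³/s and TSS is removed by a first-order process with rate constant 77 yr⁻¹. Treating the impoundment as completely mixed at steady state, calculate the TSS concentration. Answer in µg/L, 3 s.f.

Outflow Q = 7.07 m³/s × 3.156e+07 s/yr = 2.231e+08 m³/yr.
Steady-state CSTR mass balance: W = Q·C + k·V·C, so C = W/(Q + kV).
Q + kV = 2.231e+08 + 77·246000 = 2.421e+08 m³/yr.
C = 3340/2.421e+08 = 1.38e-05 kg/m³ = 0.0138 mg/L = 13.8 µg/L.

13.8 µg/L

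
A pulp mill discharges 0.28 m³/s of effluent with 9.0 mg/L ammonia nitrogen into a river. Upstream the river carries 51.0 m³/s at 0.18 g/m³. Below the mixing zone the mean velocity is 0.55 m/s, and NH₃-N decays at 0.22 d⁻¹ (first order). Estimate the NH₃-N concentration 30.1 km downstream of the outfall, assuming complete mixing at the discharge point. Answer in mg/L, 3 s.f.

After complete mixing, C₀ = (0.28·9 + 51·0.18) / 51.28 = 0.2282 mg/L.
Travel time t = 3.01e+04 m / 0.55 m/s = 5.473e+04 s = 0.6334 d.
C = 0.2282·exp(−0.22·0.6334) = 0.2282·0.8699 = 0.1985 mg/L.

0.198 mg/L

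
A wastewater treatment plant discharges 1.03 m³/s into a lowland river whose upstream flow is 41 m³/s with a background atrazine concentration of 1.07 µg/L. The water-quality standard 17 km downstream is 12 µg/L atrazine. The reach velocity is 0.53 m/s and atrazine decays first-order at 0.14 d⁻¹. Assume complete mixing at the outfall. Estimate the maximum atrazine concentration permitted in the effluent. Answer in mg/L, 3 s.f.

0.473 mg/L

1.07 µg/L = 0.00107 mg/L.
12 µg/L = 0.012 mg/L.
Travel time to the compliance point: t = 1.7e+04/0.53 = 3.208e+04 s = 0.3712 d; decay factor exp(−0.14·0.3712) = 0.9494.
So the concentration just after mixing may be at most 0.012/0.9494 = 0.01264 mg/L.
Mass balance: 0.01264·42.03 = 1.03·Cₑ + 41·0.00107.
Cₑ = (0.5313 − 0.04387) / 1.03 = 0.4732 mg/L.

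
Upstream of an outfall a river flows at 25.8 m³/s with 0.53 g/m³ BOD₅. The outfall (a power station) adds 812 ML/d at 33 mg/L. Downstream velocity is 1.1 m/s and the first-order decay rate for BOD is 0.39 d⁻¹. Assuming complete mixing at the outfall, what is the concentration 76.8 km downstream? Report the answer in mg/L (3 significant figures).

812 ML/d = 9.398 m³/s.
After complete mixing, C₀ = (9.398·33 + 25.8·0.53) / 35.2 = 9.2 mg/L.
Travel time t = 7.68e+04 m / 1.1 m/s = 6.982e+04 s = 0.8081 d.
C = 9.2·exp(−0.39·0.8081) = 9.2·0.7297 = 6.713 mg/L.

6.71 mg/L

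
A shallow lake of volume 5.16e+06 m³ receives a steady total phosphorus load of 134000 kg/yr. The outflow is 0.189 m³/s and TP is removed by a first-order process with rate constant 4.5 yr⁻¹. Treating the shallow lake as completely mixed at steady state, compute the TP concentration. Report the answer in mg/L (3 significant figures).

4.59 mg/L

Outflow Q = 0.189 m³/s × 3.156e+07 s/yr = 5.964e+06 m³/yr.
Steady-state CSTR mass balance: W = Q·C + k·V·C, so C = W/(Q + kV).
Q + kV = 5.964e+06 + 4.5·5.16e+06 = 2.918e+07 m³/yr.
C = 134000/2.918e+07 = 0.004591 kg/m³ = 4.591 mg/L.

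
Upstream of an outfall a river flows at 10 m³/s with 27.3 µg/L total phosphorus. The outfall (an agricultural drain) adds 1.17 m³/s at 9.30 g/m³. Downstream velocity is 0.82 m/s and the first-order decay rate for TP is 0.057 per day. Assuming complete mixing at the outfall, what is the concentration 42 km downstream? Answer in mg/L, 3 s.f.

0.965 mg/L

27.3 µg/L = 0.0273 mg/L.
After complete mixing, C₀ = (1.17·9.3 + 10·0.0273) / 11.17 = 0.9986 mg/L.
Travel time t = 4.2e+04 m / 0.82 m/s = 5.122e+04 s = 0.5928 d.
C = 0.9986·exp(−0.057·0.5928) = 0.9986·0.9668 = 0.9654 mg/L.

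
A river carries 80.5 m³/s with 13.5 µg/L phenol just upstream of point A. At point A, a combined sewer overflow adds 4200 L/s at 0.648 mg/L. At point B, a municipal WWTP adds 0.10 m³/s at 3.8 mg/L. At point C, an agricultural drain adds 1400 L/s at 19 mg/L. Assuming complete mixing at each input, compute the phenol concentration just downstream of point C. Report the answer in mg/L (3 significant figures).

13.5 µg/L = 0.0135 mg/L.
4200 L/s = 4.2 m³/s.
After input A: C = (80.5·0.0135 + 4.2·0.648) / 84.7 = 0.04496 mg/L.
After input B: C = (84.7·0.04496 + 0.1·3.8) / 84.8 = 0.04939 mg/L.
1400 L/s = 1.4 m³/s.
After input C: C = (84.8·0.04939 + 1.4·19) / 86.2 = 0.3572 mg/L.

0.357 mg/L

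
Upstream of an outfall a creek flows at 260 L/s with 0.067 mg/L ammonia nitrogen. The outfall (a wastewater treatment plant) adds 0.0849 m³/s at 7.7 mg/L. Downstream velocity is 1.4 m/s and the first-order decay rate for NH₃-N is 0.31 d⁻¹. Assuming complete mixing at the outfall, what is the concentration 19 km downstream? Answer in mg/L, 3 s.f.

1.85 mg/L

260 L/s = 0.26 m³/s.
After complete mixing, C₀ = (0.0849·7.7 + 0.26·0.067) / 0.3449 = 1.946 mg/L.
Travel time t = 1.9e+04 m / 1.4 m/s = 1.357e+04 s = 0.1571 d.
C = 1.946·exp(−0.31·0.1571) = 1.946·0.9525 = 1.853 mg/L.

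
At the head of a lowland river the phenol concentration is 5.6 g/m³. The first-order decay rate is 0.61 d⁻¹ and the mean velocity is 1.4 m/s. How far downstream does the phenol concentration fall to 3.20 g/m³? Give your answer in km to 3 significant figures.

From C = C₀·e^(−kt), t = ln(C₀/C)/k = ln(5.6/3.20)/0.61 = 0.5596/0.61 = 0.9174 d.
Distance = v·t = 1.4 m/s × 7.926e+04 s = 1.11e+05 m = 111 km.

111 km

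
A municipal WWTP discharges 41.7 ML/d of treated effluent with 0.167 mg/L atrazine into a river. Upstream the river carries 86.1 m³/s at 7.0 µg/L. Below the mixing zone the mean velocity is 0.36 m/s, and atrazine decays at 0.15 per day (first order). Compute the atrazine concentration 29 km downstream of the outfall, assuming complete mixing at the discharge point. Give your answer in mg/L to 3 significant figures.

0.00686 mg/L

41.7 ML/d = 0.4826 m³/s.
7.0 µg/L = 0.007 mg/L.
After complete mixing, C₀ = (0.4826·0.167 + 86.1·0.007) / 86.58 = 0.007892 mg/L.
Travel time t = 2.9e+04 m / 0.36 m/s = 8.056e+04 s = 0.9324 d.
C = 0.007892·exp(−0.15·0.9324) = 0.007892·0.8695 = 0.006862 mg/L.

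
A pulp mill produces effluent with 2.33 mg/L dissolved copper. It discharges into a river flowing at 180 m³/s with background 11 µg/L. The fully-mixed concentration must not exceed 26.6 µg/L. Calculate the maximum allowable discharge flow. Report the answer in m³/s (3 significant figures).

1.22 m³/s

11 µg/L = 0.011 mg/L.
26.6 µg/L = 0.0266 mg/L.
Mass balance at complete mixing: C_std·(Q_w + Q_r) = Q_w·C_e + Q_r·C_b.
Rearranging, Q_w = Q_r·(C_std − C_b)/(C_e − C_std) = 180·(0.0266 − 0.011) / (2.33 − 0.0266) = 1.219 m³/s.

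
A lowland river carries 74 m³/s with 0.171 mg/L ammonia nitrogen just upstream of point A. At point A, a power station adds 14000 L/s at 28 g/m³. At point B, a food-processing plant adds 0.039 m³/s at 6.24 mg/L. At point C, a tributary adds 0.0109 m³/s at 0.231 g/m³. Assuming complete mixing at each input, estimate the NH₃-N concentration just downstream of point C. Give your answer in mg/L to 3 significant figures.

14000 L/s = 14 m³/s.
After input A: C = (74·0.171 + 14·28) / 88 = 4.598 mg/L.
After input B: C = (88·4.598 + 0.039·6.24) / 88.04 = 4.599 mg/L.
After input C: C = (88.04·4.599 + 0.0109·0.231) / 88.05 = 4.599 mg/L.

4.60 mg/L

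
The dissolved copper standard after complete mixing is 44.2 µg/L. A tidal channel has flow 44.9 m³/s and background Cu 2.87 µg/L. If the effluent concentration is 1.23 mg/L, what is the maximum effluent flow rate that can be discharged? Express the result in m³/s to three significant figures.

2.87 µg/L = 0.00287 mg/L.
44.2 µg/L = 0.0442 mg/L.
Mass balance at complete mixing: C_std·(Q_w + Q_r) = Q_w·C_e + Q_r·C_b.
Rearranging, Q_w = Q_r·(C_std − C_b)/(C_e − C_std) = 44.9·(0.0442 − 0.00287) / (1.23 − 0.0442) = 1.565 m³/s.

1.56 m³/s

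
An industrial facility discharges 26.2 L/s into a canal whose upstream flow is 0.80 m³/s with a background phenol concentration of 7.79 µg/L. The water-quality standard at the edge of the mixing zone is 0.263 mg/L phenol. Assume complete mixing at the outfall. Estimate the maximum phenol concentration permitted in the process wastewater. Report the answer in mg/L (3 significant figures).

26.2 L/s = 0.0262 m³/s.
7.79 µg/L = 0.00779 mg/L.
Mass balance: 0.263·0.8262 = 0.0262·Cₑ + 0.8·0.00779.
Cₑ = (0.2173 − 0.006232) / 0.0262 = 8.056 mg/L.

8.06 mg/L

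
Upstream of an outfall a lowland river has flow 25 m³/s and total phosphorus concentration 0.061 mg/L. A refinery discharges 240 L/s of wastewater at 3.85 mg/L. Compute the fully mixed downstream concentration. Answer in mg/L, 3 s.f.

240 L/s = 0.24 m³/s.
Conservation of mass across the mixing zone: C = (0.24·3.85 + 25·0.061) / (0.24 + 25) = 2.449/25.24 = 0.09703 mg/L.

0.0970 mg/L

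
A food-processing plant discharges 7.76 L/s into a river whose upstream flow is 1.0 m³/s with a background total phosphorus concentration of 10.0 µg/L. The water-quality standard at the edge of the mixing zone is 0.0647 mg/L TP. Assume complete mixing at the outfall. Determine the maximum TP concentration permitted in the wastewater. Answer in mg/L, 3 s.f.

7.76 L/s = 0.00776 m³/s.
10.0 µg/L = 0.01 mg/L.
Mass balance: 0.0647·1.008 = 0.00776·Cₑ + 1·0.01.
Cₑ = (0.0652 − 0.01) / 0.00776 = 7.114 mg/L.

7.11 mg/L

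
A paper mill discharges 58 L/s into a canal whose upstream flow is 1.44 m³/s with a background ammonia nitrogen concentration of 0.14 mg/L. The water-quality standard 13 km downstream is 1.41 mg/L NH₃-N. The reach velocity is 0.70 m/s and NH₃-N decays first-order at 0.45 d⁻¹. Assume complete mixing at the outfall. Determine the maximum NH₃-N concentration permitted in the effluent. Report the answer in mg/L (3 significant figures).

36.6 mg/L

58 L/s = 0.058 m³/s.
Travel time to the compliance point: t = 1.3e+04/0.70 = 1.857e+04 s = 0.2149 d; decay factor exp(−0.45·0.2149) = 0.9078.
So the concentration just after mixing may be at most 1.41/0.9078 = 1.553 mg/L.
Mass balance: 1.553·1.498 = 0.058·Cₑ + 1.44·0.14.
Cₑ = (2.327 − 0.2016) / 0.058 = 36.64 mg/L.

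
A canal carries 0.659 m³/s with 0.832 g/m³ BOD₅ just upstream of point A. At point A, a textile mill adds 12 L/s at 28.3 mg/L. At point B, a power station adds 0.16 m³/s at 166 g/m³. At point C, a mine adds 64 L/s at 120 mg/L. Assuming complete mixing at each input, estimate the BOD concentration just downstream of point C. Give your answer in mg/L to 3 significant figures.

39.2 mg/L

12 L/s = 0.012 m³/s.
After input A: C = (0.659·0.832 + 0.012·28.3) / 0.671 = 1.323 mg/L.
After input B: C = (0.671·1.323 + 0.16·166) / 0.831 = 33.03 mg/L.
64 L/s = 0.064 m³/s.
After input C: C = (0.831·33.03 + 0.064·120) / 0.895 = 39.25 mg/L.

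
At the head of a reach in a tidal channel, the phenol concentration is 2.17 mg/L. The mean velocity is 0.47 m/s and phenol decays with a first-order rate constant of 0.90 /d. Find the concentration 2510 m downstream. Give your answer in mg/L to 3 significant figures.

2.05 mg/L

Travel time t = 2510 m / 0.47 m/s = 2510/0.47 = 5340 s = 0.06181 d.
First-order decay: C = 2.17·exp(−0.90·0.06181) = 2.17·0.9459 = 2.053 mg/L.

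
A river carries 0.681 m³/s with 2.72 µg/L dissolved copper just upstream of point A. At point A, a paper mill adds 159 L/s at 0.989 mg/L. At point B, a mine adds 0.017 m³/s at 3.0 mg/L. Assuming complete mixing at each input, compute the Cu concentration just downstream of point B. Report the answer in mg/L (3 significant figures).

0.245 mg/L

2.72 µg/L = 0.00272 mg/L.
159 L/s = 0.159 m³/s.
After input A: C = (0.681·0.00272 + 0.159·0.989) / 0.84 = 0.1894 mg/L.
After input B: C = (0.84·0.1894 + 0.017·3) / 0.857 = 0.2452 mg/L.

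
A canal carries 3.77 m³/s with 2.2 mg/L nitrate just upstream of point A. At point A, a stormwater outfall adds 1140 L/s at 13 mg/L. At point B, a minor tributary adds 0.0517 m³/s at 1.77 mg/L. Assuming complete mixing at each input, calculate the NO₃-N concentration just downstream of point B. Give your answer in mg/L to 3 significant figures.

4.68 mg/L

1140 L/s = 1.14 m³/s.
After input A: C = (3.77·2.2 + 1.14·13) / 4.91 = 4.708 mg/L.
After input B: C = (4.91·4.708 + 0.0517·1.77) / 4.962 = 4.677 mg/L.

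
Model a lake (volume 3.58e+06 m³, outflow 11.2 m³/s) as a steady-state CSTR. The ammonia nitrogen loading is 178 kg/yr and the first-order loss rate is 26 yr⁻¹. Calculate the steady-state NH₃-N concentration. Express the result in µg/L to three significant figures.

Outflow Q = 11.2 m³/s × 3.156e+07 s/yr = 3.534e+08 m³/yr.
Steady-state CSTR mass balance: W = Q·C + k·V·C, so C = W/(Q + kV).
Q + kV = 3.534e+08 + 26·3.58e+06 = 4.465e+08 m³/yr.
C = 178/4.465e+08 = 3.986e-07 kg/m³ = 0.0003986 mg/L = 0.3986 µg/L.

0.399 µg/L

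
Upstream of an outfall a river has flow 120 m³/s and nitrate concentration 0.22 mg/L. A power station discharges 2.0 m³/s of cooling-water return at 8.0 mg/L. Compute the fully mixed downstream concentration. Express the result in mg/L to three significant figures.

Flow-weighted mixing gives C = (2·8 + 120·0.22) / (2 + 120) = 42.4/122 = 0.3475 mg/L.

0.348 mg/L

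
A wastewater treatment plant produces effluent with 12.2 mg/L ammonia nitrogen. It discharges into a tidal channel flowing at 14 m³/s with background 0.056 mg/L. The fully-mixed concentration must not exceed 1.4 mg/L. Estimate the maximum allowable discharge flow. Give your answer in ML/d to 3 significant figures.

Mass balance at complete mixing: C_std·(Q_w + Q_r) = Q_w·C_e + Q_r·C_b.
Rearranging, Q_w = Q_r·(C_std − C_b)/(C_e − C_std) = 14·(1.4 − 0.056) / (12.2 − 1.4) = 1.742 m³/s.
= 150.5 ML/d.

151 ML/d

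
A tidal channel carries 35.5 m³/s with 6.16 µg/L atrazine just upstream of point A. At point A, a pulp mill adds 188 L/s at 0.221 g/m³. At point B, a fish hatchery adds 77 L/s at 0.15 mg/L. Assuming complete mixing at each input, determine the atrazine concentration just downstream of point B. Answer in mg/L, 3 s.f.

6.16 µg/L = 0.00616 mg/L.
188 L/s = 0.188 m³/s.
After input A: C = (35.5·0.00616 + 0.188·0.221) / 35.69 = 0.007292 mg/L.
77 L/s = 0.077 m³/s.
After input B: C = (35.69·0.007292 + 0.077·0.15) / 35.77 = 0.007599 mg/L.

0.00760 mg/L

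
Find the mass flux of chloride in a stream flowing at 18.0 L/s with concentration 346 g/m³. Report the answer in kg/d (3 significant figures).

538 kg/d

18.0 L/s = 0.018 m³/s.
Mass flux = Q·C = 0.018 m³/s × 346 g/m³ = 6.228 g/s.
= 6.228 g/s × 86.4 = 538.1 kg/d.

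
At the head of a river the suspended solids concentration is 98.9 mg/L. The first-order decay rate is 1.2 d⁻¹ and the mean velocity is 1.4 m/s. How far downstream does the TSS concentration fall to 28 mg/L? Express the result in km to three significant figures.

From C = C₀·e^(−kt), t = ln(C₀/C)/k = ln(98.9/28)/1.2 = 1.262/1.2 = 1.052 d.
Distance = v·t = 1.4 m/s × 9.086e+04 s = 1.272e+05 m = 127.2 km.

127 km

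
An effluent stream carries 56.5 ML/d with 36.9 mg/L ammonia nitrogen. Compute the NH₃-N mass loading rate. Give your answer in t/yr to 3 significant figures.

56.5 ML/d = 0.6539 m³/s.
Mass flux = Q·C = 0.6539 m³/s × 36.9 g/m³ = 24.13 g/s.
= 24.13 g/s × 31.56 = 761.5 t/yr.

761 t/yr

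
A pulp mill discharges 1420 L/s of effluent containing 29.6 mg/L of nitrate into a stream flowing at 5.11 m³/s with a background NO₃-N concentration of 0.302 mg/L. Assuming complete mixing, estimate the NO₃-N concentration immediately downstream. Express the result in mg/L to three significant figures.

1420 L/s = 1.42 m³/s.
Conservation of mass across the mixing zone: C = (1.42·29.6 + 5.11·0.302) / (1.42 + 5.11) = 43.58/6.53 = 6.673 mg/L.

6.67 mg/L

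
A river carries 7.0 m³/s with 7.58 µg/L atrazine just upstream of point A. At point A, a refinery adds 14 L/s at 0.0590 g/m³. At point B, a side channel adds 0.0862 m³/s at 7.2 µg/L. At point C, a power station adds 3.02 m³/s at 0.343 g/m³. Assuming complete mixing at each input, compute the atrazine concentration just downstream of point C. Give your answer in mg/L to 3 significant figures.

7.58 µg/L = 0.00758 mg/L.
14 L/s = 0.014 m³/s.
After input A: C = (7·0.00758 + 0.014·0.059) / 7.014 = 0.007683 mg/L.
7.2 µg/L = 0.0072 mg/L.
After input B: C = (7.014·0.007683 + 0.0862·0.0072) / 7.1 = 0.007677 mg/L.
After input C: C = (7.1·0.007677 + 3.02·0.343) / 10.12 = 0.1077 mg/L.

0.108 mg/L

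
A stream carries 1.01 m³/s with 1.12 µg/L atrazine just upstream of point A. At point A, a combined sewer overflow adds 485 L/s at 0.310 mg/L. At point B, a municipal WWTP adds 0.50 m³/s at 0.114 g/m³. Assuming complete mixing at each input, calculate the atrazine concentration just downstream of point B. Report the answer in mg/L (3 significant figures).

1.12 µg/L = 0.00112 mg/L.
485 L/s = 0.485 m³/s.
After input A: C = (1.01·0.00112 + 0.485·0.31) / 1.495 = 0.1013 mg/L.
After input B: C = (1.495·0.1013 + 0.5·0.114) / 1.995 = 0.1045 mg/L.

0.105 mg/L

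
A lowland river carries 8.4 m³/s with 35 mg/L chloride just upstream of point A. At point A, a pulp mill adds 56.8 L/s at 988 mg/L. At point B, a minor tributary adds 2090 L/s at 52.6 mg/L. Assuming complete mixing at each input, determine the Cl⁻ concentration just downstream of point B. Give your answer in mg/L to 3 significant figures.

56.8 L/s = 0.0568 m³/s.
After input A: C = (8.4·35 + 0.0568·988) / 8.457 = 41.4 mg/L.
2090 L/s = 2.09 m³/s.
After input B: C = (8.457·41.4 + 2.09·52.6) / 10.55 = 43.62 mg/L.

43.6 mg/L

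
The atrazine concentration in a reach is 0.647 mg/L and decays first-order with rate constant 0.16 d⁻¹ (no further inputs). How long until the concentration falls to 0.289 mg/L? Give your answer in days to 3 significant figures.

5.04 d

t = ln(C₀/C)/k = ln(0.647/0.289)/0.16 = 0.8059/0.16 = 5.037 d.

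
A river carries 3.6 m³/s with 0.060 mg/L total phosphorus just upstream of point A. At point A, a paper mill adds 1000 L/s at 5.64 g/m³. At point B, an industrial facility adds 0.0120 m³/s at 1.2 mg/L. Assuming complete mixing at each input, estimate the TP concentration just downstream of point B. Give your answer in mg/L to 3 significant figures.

1.27 mg/L

1000 L/s = 1 m³/s.
After input A: C = (3.6·0.06 + 1·5.64) / 4.6 = 1.273 mg/L.
After input B: C = (4.6·1.273 + 0.012·1.2) / 4.612 = 1.273 mg/L.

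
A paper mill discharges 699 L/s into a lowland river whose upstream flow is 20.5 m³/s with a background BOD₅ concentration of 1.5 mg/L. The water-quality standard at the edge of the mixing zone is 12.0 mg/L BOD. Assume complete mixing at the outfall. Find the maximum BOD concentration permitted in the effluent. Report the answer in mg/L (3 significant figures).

699 L/s = 0.699 m³/s.
Mass balance: 12·21.2 = 0.699·Cₑ + 20.5·1.5.
Cₑ = (254.4 − 30.75) / 0.699 = 319.9 mg/L.

320 mg/L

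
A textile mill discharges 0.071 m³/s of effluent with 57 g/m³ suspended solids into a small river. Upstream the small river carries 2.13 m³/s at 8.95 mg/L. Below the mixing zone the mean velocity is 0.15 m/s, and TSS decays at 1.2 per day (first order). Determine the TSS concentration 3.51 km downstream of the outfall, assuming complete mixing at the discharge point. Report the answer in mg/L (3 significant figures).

After complete mixing, C₀ = (0.071·57 + 2.13·8.95) / 2.201 = 10.5 mg/L.
Travel time t = 3510 m / 0.15 m/s = 2.34e+04 s = 0.2708 d.
C = 10.5·exp(−1.2·0.2708) = 10.5·0.7225 = 7.587 mg/L.

7.59 mg/L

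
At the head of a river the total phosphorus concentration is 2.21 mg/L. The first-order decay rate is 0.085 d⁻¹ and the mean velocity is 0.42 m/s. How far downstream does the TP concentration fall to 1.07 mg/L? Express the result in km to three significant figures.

From C = C₀·e^(−kt), t = ln(C₀/C)/k = ln(2.21/1.07)/0.085 = 0.7253/0.085 = 8.533 d.
Distance = v·t = 0.42 m/s × 7.373e+05 s = 3.097e+05 m = 309.7 km.

310 km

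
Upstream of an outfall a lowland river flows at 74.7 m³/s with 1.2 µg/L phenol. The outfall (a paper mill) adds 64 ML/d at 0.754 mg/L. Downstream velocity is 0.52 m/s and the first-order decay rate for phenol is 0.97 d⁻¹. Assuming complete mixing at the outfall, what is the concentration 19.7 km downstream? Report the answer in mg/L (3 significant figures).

64 ML/d = 0.7407 m³/s.
1.2 µg/L = 0.0012 mg/L.
After complete mixing, C₀ = (0.7407·0.754 + 74.7·0.0012) / 75.44 = 0.008592 mg/L.
Travel time t = 1.97e+04 m / 0.52 m/s = 3.788e+04 s = 0.4385 d.
C = 0.008592·exp(−0.97·0.4385) = 0.008592·0.6536 = 0.005615 mg/L.

0.00562 mg/L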